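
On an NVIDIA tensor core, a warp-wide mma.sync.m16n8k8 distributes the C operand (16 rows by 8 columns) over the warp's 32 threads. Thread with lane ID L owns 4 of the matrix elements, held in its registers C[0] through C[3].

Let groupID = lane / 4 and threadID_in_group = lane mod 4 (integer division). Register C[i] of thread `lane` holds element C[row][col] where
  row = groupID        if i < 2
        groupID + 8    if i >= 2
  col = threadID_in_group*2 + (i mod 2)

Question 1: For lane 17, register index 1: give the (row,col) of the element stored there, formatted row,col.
lane 17→17/4=4, 17 mod 4=1
i=1  r:4+0→4  c:2·1+1→3

4,3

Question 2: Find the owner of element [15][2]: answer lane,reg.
r=15⇒gr=7,Rb=1  c=2⇒th=1,odd=0
L=7*4+1=29  i=1*2+0=2

29,2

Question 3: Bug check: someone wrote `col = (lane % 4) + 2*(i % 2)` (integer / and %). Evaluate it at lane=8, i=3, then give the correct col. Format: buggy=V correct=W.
`(lane % 4) + 2*(i % 2)`[8,3]=>2
8: grp=2,tig=0
[3] (2+8,0*2+1) = (10,1)
col: 2 vs 1

buggy=2 correct=1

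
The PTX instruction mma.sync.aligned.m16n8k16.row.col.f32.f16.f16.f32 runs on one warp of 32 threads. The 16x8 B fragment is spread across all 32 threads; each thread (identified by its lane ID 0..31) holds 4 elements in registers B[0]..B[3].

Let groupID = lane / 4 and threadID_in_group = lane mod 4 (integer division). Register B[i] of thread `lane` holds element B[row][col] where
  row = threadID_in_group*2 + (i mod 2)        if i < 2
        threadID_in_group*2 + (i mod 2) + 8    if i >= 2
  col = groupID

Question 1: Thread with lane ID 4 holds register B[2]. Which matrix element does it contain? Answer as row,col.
L=4=>grp=4>>2=1, tig=4&3=0
[2]=>row 0·2+0+8=8  col grp=1

8,1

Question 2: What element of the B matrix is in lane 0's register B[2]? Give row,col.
L=0→G=0>>2=0, T=0&3=0
[2]→row 0·2+0+8=8  col G=0

8,0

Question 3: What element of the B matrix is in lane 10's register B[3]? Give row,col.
13,2

10: gid=2,tid=2
[3] (2*2+1+8,2) = (13,2)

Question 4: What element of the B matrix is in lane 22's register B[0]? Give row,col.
lane 22=>22/4=5, 22 mod 4=2
i=0  r:2·2+0+0=>4  c:5

4,5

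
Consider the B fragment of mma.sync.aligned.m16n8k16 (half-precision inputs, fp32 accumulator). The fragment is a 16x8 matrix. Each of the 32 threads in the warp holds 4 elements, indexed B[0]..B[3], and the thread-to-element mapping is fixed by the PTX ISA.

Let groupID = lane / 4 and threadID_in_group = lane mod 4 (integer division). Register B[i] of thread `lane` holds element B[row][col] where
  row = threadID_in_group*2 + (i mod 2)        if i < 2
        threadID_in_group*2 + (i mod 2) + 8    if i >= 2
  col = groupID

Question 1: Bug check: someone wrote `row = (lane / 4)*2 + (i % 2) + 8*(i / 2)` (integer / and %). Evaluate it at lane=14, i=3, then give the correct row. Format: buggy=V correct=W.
`(lane / 4)*2 + (i % 2) + 8*(i / 2)`[14,3]→15
lane 14→14/4=3, 14 mod 4=2
i=3  r:2·2+1+8→13  c:3
row: 15 vs 13

buggy=15 correct=13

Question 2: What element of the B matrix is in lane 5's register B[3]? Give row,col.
lane 5: g=1 (5/4), t=1 (5%4)
i=3: r=1*2+1+8=11, c=g=1

11,1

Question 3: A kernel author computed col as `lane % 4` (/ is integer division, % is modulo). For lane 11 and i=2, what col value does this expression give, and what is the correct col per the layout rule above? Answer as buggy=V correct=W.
`lane % 4`[11,2]→3
L=11→G=11>>2=2, T=11&3=3
[2]→row 3·2+0+8=14  col G=2
col: 3 vs 2

buggy=3 correct=2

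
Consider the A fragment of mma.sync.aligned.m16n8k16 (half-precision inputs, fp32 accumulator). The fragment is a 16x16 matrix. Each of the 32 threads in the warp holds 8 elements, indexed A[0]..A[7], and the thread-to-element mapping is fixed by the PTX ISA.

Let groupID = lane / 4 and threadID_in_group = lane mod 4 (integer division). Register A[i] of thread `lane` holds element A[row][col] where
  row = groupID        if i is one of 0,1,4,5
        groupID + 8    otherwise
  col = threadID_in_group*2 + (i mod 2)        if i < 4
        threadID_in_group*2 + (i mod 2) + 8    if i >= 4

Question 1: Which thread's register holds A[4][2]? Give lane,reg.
17,0

r=4→G=4,rhi=0  c=2→chi=0,T=1,p=0
L=4*4+1=17  i=0*4+0*2+0=0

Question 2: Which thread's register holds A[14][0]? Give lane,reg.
r=14→G=6,rhi=1  c=0→chi=0,T=0,p=0
L=6*4+0=24  i=0*4+1*2+0=2

24,2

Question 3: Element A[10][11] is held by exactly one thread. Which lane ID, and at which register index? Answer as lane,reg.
r=10⇒gr=2,Rb=1  c=11⇒Cb=1,th=1,odd=1
L=2*4+1=9  i=1*4+1*2+1=7

9,7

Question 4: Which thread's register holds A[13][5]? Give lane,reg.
r=13->g=5,rb=1  c=5->cb=0,t=2,b0=1
L=5*4+2=22  i=0*4+1*2+1=3

22,3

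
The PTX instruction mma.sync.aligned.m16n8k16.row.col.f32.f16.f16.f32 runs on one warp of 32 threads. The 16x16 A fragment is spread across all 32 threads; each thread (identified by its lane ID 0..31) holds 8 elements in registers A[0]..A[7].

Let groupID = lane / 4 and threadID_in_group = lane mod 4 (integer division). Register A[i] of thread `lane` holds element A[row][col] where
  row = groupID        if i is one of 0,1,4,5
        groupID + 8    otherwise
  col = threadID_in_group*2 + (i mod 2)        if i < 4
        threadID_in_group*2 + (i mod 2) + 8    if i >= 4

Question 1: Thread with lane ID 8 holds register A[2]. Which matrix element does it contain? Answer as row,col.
10,0

lane 8⇒8/4=2, 8 mod 4=0
i=2  r:2+8⇒10  c:2·0+0+0⇒0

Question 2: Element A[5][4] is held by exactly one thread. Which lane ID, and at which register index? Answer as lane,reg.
r:5=>grp=5,rB=0  c:4=>cB=0,tig=2,lo=0
L=5*4+2=22  i=0*4+0*2+0=0

22,0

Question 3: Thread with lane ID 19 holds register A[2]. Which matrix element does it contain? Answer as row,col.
12,6

lane 19: grp=4 (19/4), tig=3 (19%4)
i=2: r=4+8=12, c=3*2+0+0=6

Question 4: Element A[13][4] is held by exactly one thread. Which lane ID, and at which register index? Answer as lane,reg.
r=13→G=5,rhi=1  c=4→chi=0,T=2,p=0
L=5*4+2=22  i=0*4+1*2+0=2

22,2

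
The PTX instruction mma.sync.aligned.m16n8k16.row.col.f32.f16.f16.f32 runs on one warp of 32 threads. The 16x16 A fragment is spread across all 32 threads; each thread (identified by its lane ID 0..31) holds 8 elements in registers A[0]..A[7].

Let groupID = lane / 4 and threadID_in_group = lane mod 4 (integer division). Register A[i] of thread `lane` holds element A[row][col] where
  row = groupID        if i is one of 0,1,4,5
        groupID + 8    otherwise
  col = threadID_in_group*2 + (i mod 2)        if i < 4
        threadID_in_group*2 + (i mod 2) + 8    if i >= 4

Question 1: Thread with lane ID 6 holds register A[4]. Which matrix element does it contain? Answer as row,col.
lane 6: G=1 (6/4), T=2 (6%4)
i=4: r=1+0=1, c=2*2+0+8=12

1,12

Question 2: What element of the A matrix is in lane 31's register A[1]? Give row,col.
7,7

lane 31=>31/4=7, 31 mod 4=3
i=1  r:7+0=>7  c:2·3+1+0=>7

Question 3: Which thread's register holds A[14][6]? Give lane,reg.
27,2

r:14=>grp=6,rB=1  c:6=>cB=0,tig=3,lo=0
L=6*4+3=27  i=0*4+1*2+0=2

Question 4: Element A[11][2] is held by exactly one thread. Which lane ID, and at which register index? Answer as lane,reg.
r=11->g=3,rb=1  c=2->cb=0,t=1,b0=0
L=3*4+1=13  i=0*4+1*2+0=2

13,2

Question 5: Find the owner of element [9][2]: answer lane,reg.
5,2

r:9=>grp=1,rB=1  c:2=>cB=0,tig=1,lo=0
L=1*4+1=5  i=0*4+1*2+0=2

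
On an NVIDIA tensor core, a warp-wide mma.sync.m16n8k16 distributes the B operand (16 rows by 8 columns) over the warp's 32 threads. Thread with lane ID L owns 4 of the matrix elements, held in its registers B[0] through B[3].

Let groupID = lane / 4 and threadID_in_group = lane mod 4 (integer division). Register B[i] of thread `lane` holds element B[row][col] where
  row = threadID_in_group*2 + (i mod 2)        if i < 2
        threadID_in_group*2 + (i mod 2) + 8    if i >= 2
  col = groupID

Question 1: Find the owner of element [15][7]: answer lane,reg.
c=7->g=7  r=15->rb=1,t=3,b0=1
L=7*4+3=31  i=1*2+1=3

31,3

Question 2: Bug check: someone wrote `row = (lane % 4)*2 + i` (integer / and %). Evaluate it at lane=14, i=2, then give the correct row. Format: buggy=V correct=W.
`(lane % 4)*2 + i`[14,2]->6
lane 14: gid=3 (14/4), tid=2 (14%4)
i=2: r=2*2+0+8=12, c=gid=3
row: 6 vs 12

buggy=6 correct=12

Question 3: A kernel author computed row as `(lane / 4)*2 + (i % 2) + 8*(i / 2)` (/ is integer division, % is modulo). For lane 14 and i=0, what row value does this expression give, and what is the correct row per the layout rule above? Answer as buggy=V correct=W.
buggy=6 correct=4

`(lane / 4)*2 + (i % 2) + 8*(i / 2)`[14,0]⇒6
lane 14⇒14/4=3, 14 mod 4=2
i=0  r:2·2+0+0⇒4  c:3
row: 6 vs 4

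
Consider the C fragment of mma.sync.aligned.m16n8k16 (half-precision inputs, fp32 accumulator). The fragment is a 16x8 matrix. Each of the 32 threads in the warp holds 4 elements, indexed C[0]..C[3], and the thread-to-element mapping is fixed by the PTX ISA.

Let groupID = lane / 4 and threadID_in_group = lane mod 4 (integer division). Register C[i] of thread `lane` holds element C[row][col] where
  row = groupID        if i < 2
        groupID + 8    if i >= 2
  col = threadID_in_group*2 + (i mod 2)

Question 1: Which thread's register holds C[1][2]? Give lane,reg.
5,0

r=1->g=1,rb=0  c=2->t=1,b0=0
L=1*4+1=5  i=0*2+0=0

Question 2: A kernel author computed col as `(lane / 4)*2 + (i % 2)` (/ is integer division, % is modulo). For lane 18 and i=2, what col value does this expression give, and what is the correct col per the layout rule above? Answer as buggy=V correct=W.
`(lane / 4)*2 + (i % 2)`[18,2]→8
lane 18→18/4=4, 18 mod 4=2
i=2  r:4+8→12  c:2·2+0→4
col: 8 vs 4

buggy=8 correct=4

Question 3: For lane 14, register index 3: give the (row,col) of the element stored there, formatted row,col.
11,5

14: gr=3,th=2
[3] (3+8,2*2+1) = (11,5)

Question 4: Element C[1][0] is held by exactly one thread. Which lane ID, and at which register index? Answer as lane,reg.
r=1->g=1,rb=0  c=0->t=0,b0=0
L=1*4+0=4  i=0*2+0=0

4,0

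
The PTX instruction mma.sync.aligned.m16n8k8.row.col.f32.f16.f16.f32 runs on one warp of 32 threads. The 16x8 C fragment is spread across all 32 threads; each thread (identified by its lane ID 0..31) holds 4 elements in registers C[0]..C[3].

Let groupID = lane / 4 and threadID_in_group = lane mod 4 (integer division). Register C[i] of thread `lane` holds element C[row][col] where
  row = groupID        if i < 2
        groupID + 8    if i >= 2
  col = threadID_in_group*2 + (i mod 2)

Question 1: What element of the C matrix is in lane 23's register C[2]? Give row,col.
lane 23→23/4=5, 23 mod 4=3
i=2  r:5+8→13  c:2·3+0→6

13,6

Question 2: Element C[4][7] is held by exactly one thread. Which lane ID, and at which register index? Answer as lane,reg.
19,1

r=4→G=4,rhi=0  c=7→T=3,p=1
L=4*4+3=19  i=0*2+1=1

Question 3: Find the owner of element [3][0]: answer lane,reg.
r:3=>grp=3,rB=0  c:0=>tig=0,lo=0
L=3*4+0=12  i=0*2+0=0

12,0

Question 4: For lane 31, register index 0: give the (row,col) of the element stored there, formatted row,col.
lane 31: grp=7 (31/4), tig=3 (31%4)
i=0: r=7+0=7, c=3*2+0=6

7,6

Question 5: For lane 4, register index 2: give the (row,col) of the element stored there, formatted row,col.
lane 4: g=1 (4/4), t=0 (4%4)
i=2: r=1+8=9, c=0*2+0=0

9,0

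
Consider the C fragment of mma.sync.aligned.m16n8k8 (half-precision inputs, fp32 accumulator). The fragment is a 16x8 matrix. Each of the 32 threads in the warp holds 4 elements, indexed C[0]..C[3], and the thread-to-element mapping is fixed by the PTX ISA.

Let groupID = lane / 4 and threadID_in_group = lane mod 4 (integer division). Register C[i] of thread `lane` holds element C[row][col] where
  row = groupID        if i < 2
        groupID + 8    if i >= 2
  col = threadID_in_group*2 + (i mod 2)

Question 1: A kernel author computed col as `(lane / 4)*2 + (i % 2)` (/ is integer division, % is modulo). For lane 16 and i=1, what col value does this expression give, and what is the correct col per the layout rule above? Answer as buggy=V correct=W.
`(lane / 4)*2 + (i % 2)`[16,1]→9
lane 16: G=4 (16/4), T=0 (16%4)
i=1: r=4+0=4, c=0*2+1=1
col: 9 vs 1

buggy=9 correct=1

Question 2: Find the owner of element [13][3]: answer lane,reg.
21,3

r=13→G=5,rhi=1  c=3→T=1,p=1
L=5*4+1=21  i=1*2+1=3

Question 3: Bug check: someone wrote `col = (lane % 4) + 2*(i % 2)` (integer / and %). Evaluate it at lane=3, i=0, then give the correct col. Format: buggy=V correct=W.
buggy=3 correct=6

`(lane % 4) + 2*(i % 2)`[3,0]->3
3: gid=0,tid=3
[0] (0+0,3*2+0) = (0,6)
col: 3 vs 6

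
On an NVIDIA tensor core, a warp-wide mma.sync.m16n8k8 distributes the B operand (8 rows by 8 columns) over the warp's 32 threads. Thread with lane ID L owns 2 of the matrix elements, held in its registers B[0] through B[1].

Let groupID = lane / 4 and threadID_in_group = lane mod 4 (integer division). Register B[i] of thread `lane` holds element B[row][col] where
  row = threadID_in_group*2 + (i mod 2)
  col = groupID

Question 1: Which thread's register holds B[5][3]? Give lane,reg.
c=3⇒gr=3  r=5⇒th=2,odd=1
L=3*4+2=14  i=1=1

14,1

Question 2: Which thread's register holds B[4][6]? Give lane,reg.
26,0

c=6⇒gr=6  r=4⇒th=2,odd=0
L=6*4+2=26  i=0=0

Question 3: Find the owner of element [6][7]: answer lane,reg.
31,0

c=7→G=7  r=6→T=3,p=0
L=7*4+3=31  i=0=0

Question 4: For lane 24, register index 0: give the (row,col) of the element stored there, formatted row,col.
0,6

L=24⇒gr=24>>2=6, th=24&3=0
[0]⇒row 0·2+0=0  col gr=6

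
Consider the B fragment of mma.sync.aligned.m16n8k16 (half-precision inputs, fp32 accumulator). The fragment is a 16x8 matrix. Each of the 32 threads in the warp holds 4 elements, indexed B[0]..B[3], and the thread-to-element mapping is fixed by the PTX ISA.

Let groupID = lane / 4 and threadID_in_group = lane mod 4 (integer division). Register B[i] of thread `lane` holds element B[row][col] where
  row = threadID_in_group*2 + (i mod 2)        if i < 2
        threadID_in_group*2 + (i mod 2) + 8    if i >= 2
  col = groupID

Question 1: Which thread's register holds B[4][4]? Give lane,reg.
c=4->g=4  r=4->rb=0,t=2,b0=0
L=4*4+2=18  i=0*2+0=0

18,0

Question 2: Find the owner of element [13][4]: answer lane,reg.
c: 4->gid=4  r: 13->r8=1,tid=2,i&1=1
L=4*4+2=18  i=1*2+1=3

18,3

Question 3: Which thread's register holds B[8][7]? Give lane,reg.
c=7->g=7  r=8->rb=1,t=0,b0=0
L=7*4+0=28  i=1*2+0=2

28,2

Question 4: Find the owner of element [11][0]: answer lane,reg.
c=0→G=0  r=11→rhi=1,T=1,p=1
L=0*4+1=1  i=1*2+1=3

1,3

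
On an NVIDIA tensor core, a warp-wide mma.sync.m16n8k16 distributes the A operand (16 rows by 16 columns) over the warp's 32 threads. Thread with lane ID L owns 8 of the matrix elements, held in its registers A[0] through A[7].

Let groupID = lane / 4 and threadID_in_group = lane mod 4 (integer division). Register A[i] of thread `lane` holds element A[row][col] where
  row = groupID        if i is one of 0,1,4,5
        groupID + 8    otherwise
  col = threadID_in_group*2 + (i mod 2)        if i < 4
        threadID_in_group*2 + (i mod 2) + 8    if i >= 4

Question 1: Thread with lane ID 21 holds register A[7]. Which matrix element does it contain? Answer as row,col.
lane 21->21/4=5, 21 mod 4=1
i=7  r:5+8->13  c:2·1+1+8->11

13,11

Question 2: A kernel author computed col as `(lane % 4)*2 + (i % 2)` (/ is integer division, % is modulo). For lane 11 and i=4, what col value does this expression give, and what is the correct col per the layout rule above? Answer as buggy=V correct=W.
buggy=6 correct=14

`(lane % 4)*2 + (i % 2)`[11,4]->6
L=11->gid=11>>2=2, tid=11&3=3
[4]->row 2+0=2  col 3·2+0+8=14
col: 6 vs 14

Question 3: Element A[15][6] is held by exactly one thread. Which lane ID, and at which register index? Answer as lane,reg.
31,2

r=15⇒gr=7,Rb=1  c=6⇒Cb=0,th=3,odd=0
L=7*4+3=31  i=0*4+1*2+0=2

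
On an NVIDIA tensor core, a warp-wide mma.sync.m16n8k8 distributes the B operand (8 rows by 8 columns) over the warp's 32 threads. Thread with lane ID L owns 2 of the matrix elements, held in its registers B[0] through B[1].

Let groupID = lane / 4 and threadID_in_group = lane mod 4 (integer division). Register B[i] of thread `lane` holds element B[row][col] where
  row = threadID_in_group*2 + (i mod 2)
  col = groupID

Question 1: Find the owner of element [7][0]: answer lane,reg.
c: 0->gid=0  r: 7->tid=3,i&1=1
L=0*4+3=3  i=1=1

3,1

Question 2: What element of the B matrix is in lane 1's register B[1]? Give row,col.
1: gid=0,tid=1
[1] (1*2+1,0) = (3,0)

3,0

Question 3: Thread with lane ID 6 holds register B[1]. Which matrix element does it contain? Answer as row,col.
lane 6⇒6/4=1, 6 mod 4=2
i=1  r:2·2+1⇒5  c:1

5,1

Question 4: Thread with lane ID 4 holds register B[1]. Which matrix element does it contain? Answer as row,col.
lane 4: grp=1 (4/4), tig=0 (4%4)
i=1: r=0*2+1=1, c=grp=1

1,1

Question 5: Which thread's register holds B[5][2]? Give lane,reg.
10,1

c:2=>grp=2  r:5=>tig=2,lo=1
L=2*4+2=10  i=1=1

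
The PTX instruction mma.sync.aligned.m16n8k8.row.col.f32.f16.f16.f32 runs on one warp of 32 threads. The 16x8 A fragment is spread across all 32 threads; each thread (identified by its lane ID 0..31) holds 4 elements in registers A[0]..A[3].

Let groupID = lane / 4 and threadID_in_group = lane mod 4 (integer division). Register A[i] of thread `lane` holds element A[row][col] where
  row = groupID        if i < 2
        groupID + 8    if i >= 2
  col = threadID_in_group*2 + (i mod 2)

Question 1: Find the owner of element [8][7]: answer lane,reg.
3,3

r=8→G=0,rhi=1  c=7→T=3,p=1
L=0*4+3=3  i=1*2+1=3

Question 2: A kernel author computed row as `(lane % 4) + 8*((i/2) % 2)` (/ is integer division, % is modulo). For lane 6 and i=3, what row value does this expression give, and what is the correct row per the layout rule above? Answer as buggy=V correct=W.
`(lane % 4) + 8*((i/2) % 2)`[6,3]->10
lane 6: g=1 (6/4), t=2 (6%4)
i=3: r=1+8=9, c=2*2+1=5
row: 10 vs 9

buggy=10 correct=9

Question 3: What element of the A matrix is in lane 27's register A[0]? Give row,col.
27: g=6,t=3
[0] (6+0,3*2+0) = (6,6)

6,6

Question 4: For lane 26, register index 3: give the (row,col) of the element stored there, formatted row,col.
lane 26⇒26/4=6, 26 mod 4=2
i=3  r:6+8⇒14  c:2·2+1⇒5

14,5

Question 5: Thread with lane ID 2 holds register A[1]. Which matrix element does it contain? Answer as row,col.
0,5

lane 2->2/4=0, 2 mod 4=2
i=1  r:0+0->0  c:2·2+1->5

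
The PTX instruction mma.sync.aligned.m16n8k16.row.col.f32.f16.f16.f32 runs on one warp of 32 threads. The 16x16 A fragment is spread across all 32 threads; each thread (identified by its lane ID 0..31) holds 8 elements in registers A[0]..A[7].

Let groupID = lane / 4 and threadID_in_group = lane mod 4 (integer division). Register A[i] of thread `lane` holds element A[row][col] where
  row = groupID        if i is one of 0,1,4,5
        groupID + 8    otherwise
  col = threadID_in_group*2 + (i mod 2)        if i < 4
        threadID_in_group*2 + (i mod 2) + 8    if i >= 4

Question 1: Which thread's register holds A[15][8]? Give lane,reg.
28,6

r=15->g=7,rb=1  c=8->cb=1,t=0,b0=0
L=7*4+0=28  i=1*4+1*2+0=6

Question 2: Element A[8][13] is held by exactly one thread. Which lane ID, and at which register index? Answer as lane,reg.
2,7

r=8⇒gr=0,Rb=1  c=13⇒Cb=1,th=2,odd=1
L=0*4+2=2  i=1*4+1*2+1=7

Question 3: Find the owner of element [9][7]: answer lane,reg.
7,3

r: 9->gid=1,r8=1  c: 7->c8=0,tid=3,i&1=1
L=1*4+3=7  i=0*4+1*2+1=3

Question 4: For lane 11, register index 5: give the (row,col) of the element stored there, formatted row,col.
L=11=>grp=11>>2=2, tig=11&3=3
[5]=>row 2+0=2  col 3·2+1+8=15

2,15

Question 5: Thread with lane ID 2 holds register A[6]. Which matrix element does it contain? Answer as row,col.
L=2->gid=2>>2=0, tid=2&3=2
[6]->row 0+8=8  col 2·2+0+8=12

8,12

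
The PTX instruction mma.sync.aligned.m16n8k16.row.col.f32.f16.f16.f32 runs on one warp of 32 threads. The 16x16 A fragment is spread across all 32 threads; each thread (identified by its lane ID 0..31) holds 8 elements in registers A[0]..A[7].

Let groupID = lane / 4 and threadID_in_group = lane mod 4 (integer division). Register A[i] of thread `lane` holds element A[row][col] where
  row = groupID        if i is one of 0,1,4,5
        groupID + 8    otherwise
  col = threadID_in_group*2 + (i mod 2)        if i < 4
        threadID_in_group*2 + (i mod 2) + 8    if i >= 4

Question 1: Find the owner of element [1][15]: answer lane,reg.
7,5

r: 1->gid=1,r8=0  c: 15->c8=1,tid=3,i&1=1
L=1*4+3=7  i=1*4+0*2+1=5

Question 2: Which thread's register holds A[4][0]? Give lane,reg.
16,0

r=4⇒gr=4,Rb=0  c=0⇒Cb=0,th=0,odd=0
L=4*4+0=16  i=0*4+0*2+0=0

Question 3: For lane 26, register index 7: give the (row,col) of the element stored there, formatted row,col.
L=26⇒gr=26>>2=6, th=26&3=2
[7]⇒row 6+8=14  col 2·2+1+8=13

14,13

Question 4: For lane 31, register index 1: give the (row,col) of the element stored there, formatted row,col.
lane 31: gr=7 (31/4), th=3 (31%4)
i=1: r=7+0=7, c=3*2+1+0=7

7,7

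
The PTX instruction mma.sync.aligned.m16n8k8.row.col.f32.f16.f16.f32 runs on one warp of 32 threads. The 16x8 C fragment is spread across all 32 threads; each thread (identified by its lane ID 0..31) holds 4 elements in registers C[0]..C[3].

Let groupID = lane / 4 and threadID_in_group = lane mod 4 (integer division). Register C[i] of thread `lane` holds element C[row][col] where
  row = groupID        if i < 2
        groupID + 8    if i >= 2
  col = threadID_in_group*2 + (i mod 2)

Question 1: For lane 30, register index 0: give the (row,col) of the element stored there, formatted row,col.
7,4

L=30=>grp=30>>2=7, tig=30&3=2
[0]=>row 7+0=7  col 2·2+0=4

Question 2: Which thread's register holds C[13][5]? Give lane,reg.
r: 13->gid=5,r8=1  c: 5->tid=2,i&1=1
L=5*4+2=22  i=1*2+1=3

22,3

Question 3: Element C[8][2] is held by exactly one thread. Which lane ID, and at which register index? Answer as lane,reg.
1,2

r:8=>grp=0,rB=1  c:2=>tig=1,lo=0
L=0*4+1=1  i=1*2+0=2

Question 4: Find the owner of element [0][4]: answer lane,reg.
r=0->g=0,rb=0  c=4->t=2,b0=0
L=0*4+2=2  i=0*2+0=0

2,0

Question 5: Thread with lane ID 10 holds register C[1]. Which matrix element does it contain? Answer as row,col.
2,5

lane 10: g=2 (10/4), t=2 (10%4)
i=1: r=2+0=2, c=2*2+1=5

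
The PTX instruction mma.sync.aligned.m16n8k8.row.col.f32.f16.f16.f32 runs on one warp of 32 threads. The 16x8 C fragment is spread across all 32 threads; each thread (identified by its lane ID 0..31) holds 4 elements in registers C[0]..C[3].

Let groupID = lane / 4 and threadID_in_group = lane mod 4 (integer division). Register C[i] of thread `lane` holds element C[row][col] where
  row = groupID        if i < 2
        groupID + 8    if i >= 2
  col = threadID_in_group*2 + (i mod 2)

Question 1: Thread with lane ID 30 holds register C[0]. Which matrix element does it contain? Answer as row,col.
7,4

30: gr=7,th=2
[0] (7+0,2*2+0) = (7,4)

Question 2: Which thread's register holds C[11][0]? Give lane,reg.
r: 11->gid=3,r8=1  c: 0->tid=0,i&1=0
L=3*4+0=12  i=1*2+0=2

12,2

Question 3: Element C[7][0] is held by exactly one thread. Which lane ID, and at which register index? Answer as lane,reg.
28,0

r=7→G=7,rhi=0  c=0→T=0,p=0
L=7*4+0=28  i=0*2+0=0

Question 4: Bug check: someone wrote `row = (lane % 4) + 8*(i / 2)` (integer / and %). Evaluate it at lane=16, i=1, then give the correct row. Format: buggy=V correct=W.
`(lane % 4) + 8*(i / 2)`[16,1]⇒0
16: gr=4,th=0
[1] (4+0,0*2+1) = (4,1)
row: 0 vs 4

buggy=0 correct=4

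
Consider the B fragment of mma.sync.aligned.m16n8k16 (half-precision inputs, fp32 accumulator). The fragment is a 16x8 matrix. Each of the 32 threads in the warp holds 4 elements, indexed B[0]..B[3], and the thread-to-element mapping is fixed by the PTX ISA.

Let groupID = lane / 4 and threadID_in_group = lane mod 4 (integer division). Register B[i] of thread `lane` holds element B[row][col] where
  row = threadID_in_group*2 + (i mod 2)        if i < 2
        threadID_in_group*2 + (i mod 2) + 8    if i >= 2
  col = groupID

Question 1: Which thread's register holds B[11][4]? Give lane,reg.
17,3

c=4⇒gr=4  r=11⇒Rb=1,th=1,odd=1
L=4*4+1=17  i=1*2+1=3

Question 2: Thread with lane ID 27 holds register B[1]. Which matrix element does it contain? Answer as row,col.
7,6

lane 27: g=6 (27/4), t=3 (27%4)
i=1: r=3*2+1+0=7, c=g=6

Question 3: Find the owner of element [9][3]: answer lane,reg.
c=3->g=3  r=9->rb=1,t=0,b0=1
L=3*4+0=12  i=1*2+1=3

12,3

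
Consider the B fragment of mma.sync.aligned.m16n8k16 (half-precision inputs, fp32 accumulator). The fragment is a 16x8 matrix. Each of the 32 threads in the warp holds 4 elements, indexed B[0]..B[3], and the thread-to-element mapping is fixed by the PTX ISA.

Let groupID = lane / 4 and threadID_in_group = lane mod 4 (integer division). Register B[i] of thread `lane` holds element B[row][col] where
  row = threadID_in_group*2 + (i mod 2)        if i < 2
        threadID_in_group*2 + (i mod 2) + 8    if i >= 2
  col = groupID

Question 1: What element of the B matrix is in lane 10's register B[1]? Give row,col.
lane 10: gid=2 (10/4), tid=2 (10%4)
i=1: r=2*2+1+0=5, c=gid=2

5,2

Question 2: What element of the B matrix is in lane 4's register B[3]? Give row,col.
9,1

lane 4: G=1 (4/4), T=0 (4%4)
i=3: r=0*2+1+8=9, c=G=1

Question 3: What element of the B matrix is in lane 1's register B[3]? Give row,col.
11,0

lane 1->1/4=0, 1 mod 4=1
i=3  r:2·1+1+8->11  c:0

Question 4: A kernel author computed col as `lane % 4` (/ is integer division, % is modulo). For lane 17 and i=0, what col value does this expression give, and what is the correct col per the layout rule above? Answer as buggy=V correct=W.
buggy=1 correct=4

`lane % 4`[17,0]->1
lane 17->17/4=4, 17 mod 4=1
i=0  r:2·1+0+0->2  c:4
col: 1 vs 4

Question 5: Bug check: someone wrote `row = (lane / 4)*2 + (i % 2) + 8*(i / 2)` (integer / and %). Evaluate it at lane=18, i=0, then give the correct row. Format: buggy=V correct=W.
buggy=8 correct=4

`(lane / 4)*2 + (i % 2) + 8*(i / 2)`[18,0]->8
lane 18: g=4 (18/4), t=2 (18%4)
i=0: r=2*2+0+0=4, c=g=4
row: 8 vs 4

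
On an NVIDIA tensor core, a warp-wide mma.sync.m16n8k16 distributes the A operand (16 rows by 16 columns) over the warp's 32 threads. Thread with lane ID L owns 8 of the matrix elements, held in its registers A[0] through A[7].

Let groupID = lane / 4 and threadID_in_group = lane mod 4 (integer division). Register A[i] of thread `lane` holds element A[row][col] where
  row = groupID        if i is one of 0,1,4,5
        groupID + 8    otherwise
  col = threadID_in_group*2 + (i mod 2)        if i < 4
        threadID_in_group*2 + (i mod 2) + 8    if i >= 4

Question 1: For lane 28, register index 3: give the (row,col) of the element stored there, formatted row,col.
15,1

L=28->g=28>>2=7, t=28&3=0
[3]->row 7+8=15  col 0·2+1+0=1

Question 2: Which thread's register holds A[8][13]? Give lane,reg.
2,7

r=8⇒gr=0,Rb=1  c=13⇒Cb=1,th=2,odd=1
L=0*4+2=2  i=1*4+1*2+1=7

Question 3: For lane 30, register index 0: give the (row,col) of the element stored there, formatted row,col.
lane 30: gr=7 (30/4), th=2 (30%4)
i=0: r=7+0=7, c=2*2+0+0=4

7,4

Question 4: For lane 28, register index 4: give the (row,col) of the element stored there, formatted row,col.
lane 28->28/4=7, 28 mod 4=0
i=4  r:7+0->7  c:2·0+0+8->8

7,8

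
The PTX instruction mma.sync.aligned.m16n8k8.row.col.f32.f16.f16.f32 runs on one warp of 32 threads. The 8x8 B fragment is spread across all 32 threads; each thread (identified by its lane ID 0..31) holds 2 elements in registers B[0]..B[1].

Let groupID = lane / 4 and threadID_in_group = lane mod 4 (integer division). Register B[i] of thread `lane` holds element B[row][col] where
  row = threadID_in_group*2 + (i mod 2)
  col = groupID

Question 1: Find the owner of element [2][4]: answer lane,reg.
17,0

c=4⇒gr=4  r=2⇒th=1,odd=0
L=4*4+1=17  i=0=0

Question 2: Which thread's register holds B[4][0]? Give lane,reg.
2,0

c=0⇒gr=0  r=4⇒th=2,odd=0
L=0*4+2=2  i=0=0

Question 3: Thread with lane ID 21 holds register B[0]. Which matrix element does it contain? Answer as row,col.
21: g=5,t=1
[0] (1*2+0,5) = (2,5)

2,5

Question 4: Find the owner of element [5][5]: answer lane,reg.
22,1

c=5->g=5  r=5->t=2,b0=1
L=5*4+2=22  i=1=1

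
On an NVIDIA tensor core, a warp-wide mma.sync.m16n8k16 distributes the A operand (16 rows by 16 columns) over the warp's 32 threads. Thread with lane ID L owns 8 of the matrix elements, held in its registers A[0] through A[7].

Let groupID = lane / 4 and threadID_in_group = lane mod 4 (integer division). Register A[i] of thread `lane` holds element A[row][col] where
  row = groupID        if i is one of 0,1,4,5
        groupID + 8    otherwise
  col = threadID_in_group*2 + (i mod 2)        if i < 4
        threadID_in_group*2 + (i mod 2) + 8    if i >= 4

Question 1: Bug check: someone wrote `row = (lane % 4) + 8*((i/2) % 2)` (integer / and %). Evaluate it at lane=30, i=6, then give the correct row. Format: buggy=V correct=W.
buggy=10 correct=15

`(lane % 4) + 8*((i/2) % 2)`[30,6]->10
L=30->gid=30>>2=7, tid=30&3=2
[6]->row 7+8=15  col 2·2+0+8=12
row: 10 vs 15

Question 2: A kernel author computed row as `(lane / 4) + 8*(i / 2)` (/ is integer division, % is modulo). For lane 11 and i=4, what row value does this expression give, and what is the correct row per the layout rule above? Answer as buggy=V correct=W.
`(lane / 4) + 8*(i / 2)`[11,4]=>18
lane 11=>11/4=2, 11 mod 4=3
i=4  r:2+0=>2  c:2·3+0+8=>14
row: 18 vs 2

buggy=18 correct=2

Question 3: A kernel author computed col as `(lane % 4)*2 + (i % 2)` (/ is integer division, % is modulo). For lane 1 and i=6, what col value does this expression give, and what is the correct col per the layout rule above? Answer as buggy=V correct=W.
`(lane % 4)*2 + (i % 2)`[1,6]→2
L=1→G=1>>2=0, T=1&3=1
[6]→row 0+8=8  col 1·2+0+8=10
col: 2 vs 10

buggy=2 correct=10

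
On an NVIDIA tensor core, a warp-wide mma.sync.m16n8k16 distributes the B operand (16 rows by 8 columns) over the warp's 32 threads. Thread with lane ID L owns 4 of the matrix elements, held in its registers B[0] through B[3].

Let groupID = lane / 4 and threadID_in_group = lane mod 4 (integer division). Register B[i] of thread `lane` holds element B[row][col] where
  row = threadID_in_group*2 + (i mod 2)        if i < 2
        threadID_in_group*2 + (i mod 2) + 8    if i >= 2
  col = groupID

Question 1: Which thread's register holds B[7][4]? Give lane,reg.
c=4→G=4  r=7→rhi=0,T=3,p=1
L=4*4+3=19  i=0*2+1=1

19,1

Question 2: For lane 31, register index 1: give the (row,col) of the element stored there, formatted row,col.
31: gr=7,th=3
[1] (3*2+1+0,7) = (7,7)

7,7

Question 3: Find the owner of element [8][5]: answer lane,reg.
20,2

c=5→G=5  r=8→rhi=1,T=0,p=0
L=5*4+0=20  i=1*2+0=2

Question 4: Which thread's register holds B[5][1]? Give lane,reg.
c=1→G=1  r=5→rhi=0,T=2,p=1
L=1*4+2=6  i=0*2+1=1

6,1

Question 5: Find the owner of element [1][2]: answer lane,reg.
8,1

c=2->g=2  r=1->rb=0,t=0,b0=1
L=2*4+0=8  i=0*2+1=1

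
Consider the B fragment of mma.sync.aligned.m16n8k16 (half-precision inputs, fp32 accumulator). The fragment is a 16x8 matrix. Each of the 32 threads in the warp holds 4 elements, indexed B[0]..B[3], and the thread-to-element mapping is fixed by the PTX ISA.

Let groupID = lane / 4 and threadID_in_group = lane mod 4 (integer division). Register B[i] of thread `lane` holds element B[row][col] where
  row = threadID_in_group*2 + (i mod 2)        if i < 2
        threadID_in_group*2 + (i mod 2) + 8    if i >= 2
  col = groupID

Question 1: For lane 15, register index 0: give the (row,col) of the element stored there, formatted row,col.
6,3

lane 15: G=3 (15/4), T=3 (15%4)
i=0: r=3*2+0+0=6, c=G=3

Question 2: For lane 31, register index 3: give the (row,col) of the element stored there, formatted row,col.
15,7

31: gr=7,th=3
[3] (3*2+1+8,7) = (15,7)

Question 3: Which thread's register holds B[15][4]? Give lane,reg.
c=4->g=4  r=15->rb=1,t=3,b0=1
L=4*4+3=19  i=1*2+1=3

19,3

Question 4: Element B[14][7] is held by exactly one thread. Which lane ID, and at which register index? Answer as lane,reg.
31,2

c=7→G=7  r=14→rhi=1,T=3,p=0
L=7*4+3=31  i=1*2+0=2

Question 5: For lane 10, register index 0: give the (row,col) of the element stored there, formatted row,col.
4,2

lane 10⇒10/4=2, 10 mod 4=2
i=0  r:2·2+0+0⇒4  c:2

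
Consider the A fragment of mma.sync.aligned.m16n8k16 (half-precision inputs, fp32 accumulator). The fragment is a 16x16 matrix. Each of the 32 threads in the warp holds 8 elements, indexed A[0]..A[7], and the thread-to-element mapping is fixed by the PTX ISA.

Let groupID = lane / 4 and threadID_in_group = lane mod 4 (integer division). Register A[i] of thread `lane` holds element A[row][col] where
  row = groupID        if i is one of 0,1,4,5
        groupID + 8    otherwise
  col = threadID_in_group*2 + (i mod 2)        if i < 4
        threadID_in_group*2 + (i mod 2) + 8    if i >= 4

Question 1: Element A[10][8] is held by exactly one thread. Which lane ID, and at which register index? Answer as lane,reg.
8,6

r=10->g=2,rb=1  c=8->cb=1,t=0,b0=0
L=2*4+0=8  i=1*4+1*2+0=6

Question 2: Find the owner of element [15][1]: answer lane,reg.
28,3

r:15=>grp=7,rB=1  c:1=>cB=0,tig=0,lo=1
L=7*4+0=28  i=0*4+1*2+1=3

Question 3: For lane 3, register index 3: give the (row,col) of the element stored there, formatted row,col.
8,7

3: gr=0,th=3
[3] (0+8,3*2+1+0) = (8,7)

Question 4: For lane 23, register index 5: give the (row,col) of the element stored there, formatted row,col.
5,15

lane 23⇒23/4=5, 23 mod 4=3
i=5  r:5+0⇒5  c:2·3+1+8⇒15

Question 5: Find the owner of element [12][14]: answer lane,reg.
r:12=>grp=4,rB=1  c:14=>cB=1,tig=3,lo=0
L=4*4+3=19  i=1*4+1*2+0=6

19,6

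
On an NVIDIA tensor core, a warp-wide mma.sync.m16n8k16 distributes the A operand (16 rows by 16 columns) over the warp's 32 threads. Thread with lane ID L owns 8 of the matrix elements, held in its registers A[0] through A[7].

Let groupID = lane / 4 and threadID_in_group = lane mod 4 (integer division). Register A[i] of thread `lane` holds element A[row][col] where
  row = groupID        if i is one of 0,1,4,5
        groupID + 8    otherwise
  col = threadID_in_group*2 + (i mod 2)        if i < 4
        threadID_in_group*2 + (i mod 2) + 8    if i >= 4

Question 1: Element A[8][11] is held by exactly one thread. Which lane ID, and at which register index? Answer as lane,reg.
r:8=>grp=0,rB=1  c:11=>cB=1,tig=1,lo=1
L=0*4+1=1  i=1*4+1*2+1=7

1,7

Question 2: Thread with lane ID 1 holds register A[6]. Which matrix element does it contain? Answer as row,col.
L=1=>grp=1>>2=0, tig=1&3=1
[6]=>row 0+8=8  col 1·2+0+8=10

8,10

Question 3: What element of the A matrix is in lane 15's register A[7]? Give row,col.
11,15

15: grp=3,tig=3
[7] (3+8,3*2+1+8) = (11,15)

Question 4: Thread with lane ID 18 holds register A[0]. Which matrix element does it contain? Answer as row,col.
lane 18->18/4=4, 18 mod 4=2
i=0  r:4+0->4  c:2·2+0+0->4

4,4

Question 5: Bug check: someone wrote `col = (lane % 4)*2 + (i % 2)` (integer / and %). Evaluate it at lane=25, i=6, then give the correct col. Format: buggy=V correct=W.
buggy=2 correct=10

`(lane % 4)*2 + (i % 2)`[25,6]->2
25: g=6,t=1
[6] (6+8,1*2+0+8) = (14,10)
col: 2 vs 10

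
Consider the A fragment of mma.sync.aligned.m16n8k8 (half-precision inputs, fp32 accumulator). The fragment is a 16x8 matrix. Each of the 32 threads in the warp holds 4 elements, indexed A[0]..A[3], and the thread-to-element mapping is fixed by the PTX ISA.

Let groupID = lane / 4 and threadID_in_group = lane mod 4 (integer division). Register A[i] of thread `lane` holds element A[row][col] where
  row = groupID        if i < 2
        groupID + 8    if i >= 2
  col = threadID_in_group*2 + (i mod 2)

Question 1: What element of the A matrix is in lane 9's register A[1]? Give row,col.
L=9->gid=9>>2=2, tid=9&3=1
[1]->row 2+0=2  col 1·2+1=3

2,3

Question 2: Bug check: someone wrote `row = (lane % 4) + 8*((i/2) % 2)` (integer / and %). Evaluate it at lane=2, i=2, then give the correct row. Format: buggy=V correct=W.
`(lane % 4) + 8*((i/2) % 2)`[2,2]⇒10
L=2⇒gr=2>>2=0, th=2&3=2
[2]⇒row 0+8=8  col 2·2+0=4
row: 10 vs 8

buggy=10 correct=8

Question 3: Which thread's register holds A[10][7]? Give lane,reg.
11,3

r=10→G=2,rhi=1  c=7→T=3,p=1
L=2*4+3=11  i=1*2+1=3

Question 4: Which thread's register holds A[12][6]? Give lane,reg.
19,2

r=12->g=4,rb=1  c=6->t=3,b0=0
L=4*4+3=19  i=1*2+0=2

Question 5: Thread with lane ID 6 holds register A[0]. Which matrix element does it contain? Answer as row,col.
L=6->gid=6>>2=1, tid=6&3=2
[0]->row 1+0=1  col 2·2+0=4

1,4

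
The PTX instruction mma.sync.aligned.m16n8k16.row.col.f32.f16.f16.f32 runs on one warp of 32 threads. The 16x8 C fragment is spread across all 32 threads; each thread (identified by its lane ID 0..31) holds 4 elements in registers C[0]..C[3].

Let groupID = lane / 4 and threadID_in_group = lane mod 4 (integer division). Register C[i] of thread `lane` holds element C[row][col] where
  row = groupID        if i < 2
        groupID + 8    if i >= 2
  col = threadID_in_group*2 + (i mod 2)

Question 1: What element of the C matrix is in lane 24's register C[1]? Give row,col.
lane 24: grp=6 (24/4), tig=0 (24%4)
i=1: r=6+0=6, c=0*2+1=1

6,1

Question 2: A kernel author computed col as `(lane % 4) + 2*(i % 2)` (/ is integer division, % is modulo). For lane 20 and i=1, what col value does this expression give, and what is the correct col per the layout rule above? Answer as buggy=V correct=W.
`(lane % 4) + 2*(i % 2)`[20,1]=>2
L=20=>grp=20>>2=5, tig=20&3=0
[1]=>row 5+0=5  col 0·2+1=1
col: 2 vs 1

buggy=2 correct=1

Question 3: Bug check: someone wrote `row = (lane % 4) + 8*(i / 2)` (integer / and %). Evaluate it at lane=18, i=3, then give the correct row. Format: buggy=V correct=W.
`(lane % 4) + 8*(i / 2)`[18,3]⇒10
18: gr=4,th=2
[3] (4+8,2*2+1) = (12,5)
row: 10 vs 12

buggy=10 correct=12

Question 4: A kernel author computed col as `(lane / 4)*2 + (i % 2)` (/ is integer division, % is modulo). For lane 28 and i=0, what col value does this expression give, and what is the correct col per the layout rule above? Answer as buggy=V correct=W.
buggy=14 correct=0

`(lane / 4)*2 + (i % 2)`[28,0]->14
lane 28->28/4=7, 28 mod 4=0
i=0  r:7+0->7  c:2·0+0->0
col: 14 vs 0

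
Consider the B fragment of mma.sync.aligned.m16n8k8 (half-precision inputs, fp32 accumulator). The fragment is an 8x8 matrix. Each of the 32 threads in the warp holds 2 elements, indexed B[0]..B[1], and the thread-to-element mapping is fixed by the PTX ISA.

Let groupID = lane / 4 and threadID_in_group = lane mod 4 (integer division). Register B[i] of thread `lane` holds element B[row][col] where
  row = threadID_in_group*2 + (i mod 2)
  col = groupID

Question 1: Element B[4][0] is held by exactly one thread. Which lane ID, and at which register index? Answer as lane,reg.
c:0=>grp=0  r:4=>tig=2,lo=0
L=0*4+2=2  i=0=0

2,0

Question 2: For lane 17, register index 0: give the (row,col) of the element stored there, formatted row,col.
lane 17→17/4=4, 17 mod 4=1
i=0  r:2·1+0→2  c:4

2,4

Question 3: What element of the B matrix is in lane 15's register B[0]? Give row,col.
L=15->gid=15>>2=3, tid=15&3=3
[0]->row 3·2+0=6  col gid=3

6,3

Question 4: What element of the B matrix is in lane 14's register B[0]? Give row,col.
4,3

lane 14⇒14/4=3, 14 mod 4=2
i=0  r:2·2+0⇒4  c:3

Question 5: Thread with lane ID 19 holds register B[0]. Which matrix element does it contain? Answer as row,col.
lane 19->19/4=4, 19 mod 4=3
i=0  r:2·3+0->6  c:4

6,4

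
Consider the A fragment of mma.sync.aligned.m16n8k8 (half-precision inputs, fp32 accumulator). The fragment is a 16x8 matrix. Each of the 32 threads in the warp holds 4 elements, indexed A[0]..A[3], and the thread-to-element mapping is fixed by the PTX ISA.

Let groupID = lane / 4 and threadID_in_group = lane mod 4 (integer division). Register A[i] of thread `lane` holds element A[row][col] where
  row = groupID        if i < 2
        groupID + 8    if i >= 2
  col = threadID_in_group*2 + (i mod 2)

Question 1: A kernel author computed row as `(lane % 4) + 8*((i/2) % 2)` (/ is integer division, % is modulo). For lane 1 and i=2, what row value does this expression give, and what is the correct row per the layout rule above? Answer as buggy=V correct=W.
`(lane % 4) + 8*((i/2) % 2)`[1,2]=>9
L=1=>grp=1>>2=0, tig=1&3=1
[2]=>row 0+8=8  col 1·2+0=2
row: 9 vs 8

buggy=9 correct=8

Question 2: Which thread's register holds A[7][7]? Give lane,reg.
31,1

r:7=>grp=7,rB=0  c:7=>tig=3,lo=1
L=7*4+3=31  i=0*2+1=1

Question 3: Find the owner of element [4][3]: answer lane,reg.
17,1

r:4=>grp=4,rB=0  c:3=>tig=1,lo=1
L=4*4+1=17  i=0*2+1=1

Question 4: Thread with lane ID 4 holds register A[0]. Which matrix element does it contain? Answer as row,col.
1,0

L=4->gid=4>>2=1, tid=4&3=0
[0]->row 1+0=1  col 0·2+0=0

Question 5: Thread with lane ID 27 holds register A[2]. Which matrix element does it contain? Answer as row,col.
14,6

lane 27=>27/4=6, 27 mod 4=3
i=2  r:6+8=>14  c:2·3+0=>6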